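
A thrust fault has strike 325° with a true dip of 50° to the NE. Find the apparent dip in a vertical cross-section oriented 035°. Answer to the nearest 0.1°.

48.2°

The section lies 70° from the strike.
tan(apparent dip) = tan 50° · sin 70° = 1.1199
α = arctan(1.1199) = 48.24°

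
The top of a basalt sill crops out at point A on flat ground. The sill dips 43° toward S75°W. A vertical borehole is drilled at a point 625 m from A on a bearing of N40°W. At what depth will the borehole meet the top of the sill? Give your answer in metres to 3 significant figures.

246 m

The hole lies 65° from the dip direction, so the down-dip offset is 625 × cos 65° = 264.14 m.
Depth = down-dip offset × tan(dip) = 264.14 × tan 43° = 264.14 × 0.9325
Depth = 246.31 m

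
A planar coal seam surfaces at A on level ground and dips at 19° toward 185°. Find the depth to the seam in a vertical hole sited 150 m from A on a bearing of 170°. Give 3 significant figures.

The hole lies 15° from the dip direction, so the down-dip offset is 150 × cos 15° = 144.89 m.
Depth = down-dip offset × tan(dip) = 144.89 × tan 19° = 144.89 × 0.3443
Depth = 49.89 m

49.9 m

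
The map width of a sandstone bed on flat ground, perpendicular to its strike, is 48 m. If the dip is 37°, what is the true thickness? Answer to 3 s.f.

True thickness t = w · sin(dip) = 48 × sin 37°
t = 48 × 0.6018 = 28.887 m

28.9 m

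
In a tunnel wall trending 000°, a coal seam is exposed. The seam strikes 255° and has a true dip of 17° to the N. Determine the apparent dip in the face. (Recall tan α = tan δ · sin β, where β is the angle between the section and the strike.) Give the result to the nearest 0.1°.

Angle between strike (255°) and section (000°): β = 75°.
tan α = tan 17° × sin 75° = 0.3057 × 0.9659 = 0.2953
apparent dip = arctan 0.2953 = 16.45°

16.5°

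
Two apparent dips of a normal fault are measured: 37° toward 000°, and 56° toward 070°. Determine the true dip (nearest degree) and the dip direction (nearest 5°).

true dip 56°, dip direction 060°

The two traces are lines in the plane: v₁ = (sin 0°·cos 37°, cos 0°·cos 37°, −sin 37°), v₂ = (sin 70°·cos 56°, cos 70°·cos 56°, −sin 56°).
The plane normal is n = v₁ × v₂ ∝ (0.547, 0.316, 0.420).
tan δ = √(n_x²+n_y²)/n_z = 0.632/0.420, so δ = 56.4°.
The horizontal component of n points toward azimuth atan2(n_x, n_y) = 60°, the dip direction.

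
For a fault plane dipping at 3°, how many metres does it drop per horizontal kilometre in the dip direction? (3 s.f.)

52.4 m

drop per km = 1000 × tan 3° = 1000 × 0.0524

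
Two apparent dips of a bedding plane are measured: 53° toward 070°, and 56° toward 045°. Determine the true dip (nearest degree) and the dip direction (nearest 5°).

true dip 56°, dip direction 045°

Each apparent-dip line lies in the plane. As unit vectors (x east, y north, z up), v₁ plunges 53°→070° and v₂ plunges 56°→045°.
The plane normal is n = v₁ × v₂ ∝ (0.145, 0.153, 0.142).
tan δ = √(n_x²+n_y²)/n_z = 0.211/0.142, so δ = 56.0°.
The horizontal component of n points toward azimuth atan2(n_x, n_y) = 43°, the dip direction.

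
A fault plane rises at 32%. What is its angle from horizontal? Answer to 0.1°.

tan θ = 32/100 = 0.3200
θ = arctan(0.3200) = 17.74°

17.7°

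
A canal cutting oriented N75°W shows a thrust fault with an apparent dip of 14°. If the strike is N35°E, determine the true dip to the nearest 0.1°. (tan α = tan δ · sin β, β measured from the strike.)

The section is 70° from the strike.
tan(true dip) = tan 14° / sin 70° = 0.2653
δ = arctan(0.2653) = 14.86°

14.9°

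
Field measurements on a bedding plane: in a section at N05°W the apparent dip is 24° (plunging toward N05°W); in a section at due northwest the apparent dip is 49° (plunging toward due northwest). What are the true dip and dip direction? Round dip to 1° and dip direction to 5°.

true dip 53°, dip direction 285°

Represent each trace as a vector plunging at its apparent dip toward its trend (east-north-up frame): v₁ = (-0.080, 0.910, -0.407), v₂ = (-0.464, 0.464, -0.755).
Cross product v₁ × v₂ gives the pole to the plane: n ∝ (-0.498, 0.129, 0.385).
True dip = arccos(n_z / |n|) = arccos(0.5994) = 53.2°.
Dip direction = azimuth of (n_x, n_y) = atan2(-0.498, 0.129) = 284°.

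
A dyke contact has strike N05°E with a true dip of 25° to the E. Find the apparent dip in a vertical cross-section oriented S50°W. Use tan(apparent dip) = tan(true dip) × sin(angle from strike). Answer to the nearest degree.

Angle between strike (N05°E) and section (S50°W): β = 45°.
tan α = tan 25° × sin 45° = 0.4663 × 0.7071 = 0.3297
α = arctan(0.3297) = 18.25°

18°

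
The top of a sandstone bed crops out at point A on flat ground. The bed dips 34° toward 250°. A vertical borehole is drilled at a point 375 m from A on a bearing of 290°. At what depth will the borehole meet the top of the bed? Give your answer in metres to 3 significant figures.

194 m

The hole lies 40° from the dip direction, so the down-dip offset is 375 × cos 40° = 287.27 m.
Depth = down-dip offset × tan(dip) = 287.27 × tan 34° = 287.27 × 0.6745
Depth = 193.76 m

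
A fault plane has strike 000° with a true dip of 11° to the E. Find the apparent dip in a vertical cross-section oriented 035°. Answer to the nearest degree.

The strike is 000° and the section trends 035°; the acute angle between them is β = 35°.
tan(apparent dip) = tan 11° · sin 35° = 0.1115
apparent dip = arctan 0.1115 = 6.36°

6°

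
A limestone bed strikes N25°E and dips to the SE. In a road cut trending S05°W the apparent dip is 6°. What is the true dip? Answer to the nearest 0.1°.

17.1°

The section is 20° from the strike.
tan δ = tan α / sin β = tan 6° / sin 20° = 0.1051 / 0.3420 = 0.3073
δ = arctan(0.3073) = 17.08°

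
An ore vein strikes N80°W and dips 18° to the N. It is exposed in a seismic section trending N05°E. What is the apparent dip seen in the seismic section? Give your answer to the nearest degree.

18°

The strike is N80°W and the section trends N05°E; the acute angle between them is β = 85°.
tan(apparent dip) = tan 18° · sin 85° = 0.3237
α = arctan(0.3237) = 17.94°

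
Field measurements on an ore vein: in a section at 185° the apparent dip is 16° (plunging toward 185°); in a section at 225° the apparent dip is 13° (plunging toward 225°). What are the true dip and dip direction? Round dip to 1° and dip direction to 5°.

true dip 16°, dip direction 190°

The two traces are lines in the plane: v₁ = (sin 185°·cos 16°, cos 185°·cos 16°, −sin 16°), v₂ = (sin 225°·cos 13°, cos 225°·cos 13°, −sin 13°).
Cross product v₁ × v₂ gives the pole to the plane: n ∝ (-0.026, -0.171, 0.602).
True dip = arccos(n_z / |n|) = arccos(0.9611) = 16.0°.
Dip direction = atan2(-0.026, -0.171) = 188° (azimuth of n's horizontal projection).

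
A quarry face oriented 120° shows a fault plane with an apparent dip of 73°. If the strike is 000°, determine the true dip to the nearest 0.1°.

75.2°

β = acute angle between strike 000° and section 120° = 60°.
tan δ = tan α / sin β = tan 73° / sin 60° = 3.2709 / 0.8660 = 3.7769
δ = arctan(3.7769) = 75.17°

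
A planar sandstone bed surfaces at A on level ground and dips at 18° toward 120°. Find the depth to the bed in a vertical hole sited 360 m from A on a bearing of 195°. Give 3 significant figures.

30.3 m

The hole lies 75° from the dip direction, so the down-dip offset is 360 × cos 75° = 93.17 m.
Depth = down-dip offset × tan(dip) = 93.17 × tan 18° = 93.17 × 0.3249
Depth = 30.27 m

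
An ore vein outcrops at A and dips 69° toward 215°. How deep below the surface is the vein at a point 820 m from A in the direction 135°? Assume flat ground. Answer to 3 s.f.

371 m

The hole lies 80° from the dip direction, so the down-dip offset is 820 × cos 80° = 142.39 m.
Depth = down-dip offset × tan(dip) = 142.39 × tan 69° = 142.39 × 2.6051
Depth = 370.94 m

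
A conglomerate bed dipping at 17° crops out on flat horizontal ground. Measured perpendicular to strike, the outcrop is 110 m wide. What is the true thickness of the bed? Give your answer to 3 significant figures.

32.2 m

True thickness t = w · sin(dip) = 110 × sin 17°
t = 110 × 0.2924 = 32.161 m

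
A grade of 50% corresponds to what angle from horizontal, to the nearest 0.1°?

tan θ = 50/100 = 0.5000
θ = arctan(0.5000) = 26.57°

26.6°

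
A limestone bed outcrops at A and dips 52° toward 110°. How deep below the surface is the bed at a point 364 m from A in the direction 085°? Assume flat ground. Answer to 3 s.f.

422 m

The hole lies 25° from the dip direction, so the down-dip offset is 364 × cos 25° = 329.90 m.
Depth = down-dip offset × tan(dip) = 329.90 × tan 52° = 329.90 × 1.2799
Depth = 422.25 m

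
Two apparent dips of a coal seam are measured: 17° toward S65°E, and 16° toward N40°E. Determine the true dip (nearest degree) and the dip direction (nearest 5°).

Represent each trace as a vector plunging at its apparent dip toward its trend (east-north-up frame): v₁ = (0.867, -0.404, -0.292), v₂ = (0.618, 0.736, -0.276).
The plane normal is n = v₁ × v₂ ∝ (0.327, 0.058, 0.888).
Dip δ = arctan(|n_h|/n_z) = arctan(0.332/0.888) = 20.5°.
Dip direction = azimuth of (n_x, n_y) = atan2(0.327, 0.058) = 80°.

true dip 20°, dip direction 080°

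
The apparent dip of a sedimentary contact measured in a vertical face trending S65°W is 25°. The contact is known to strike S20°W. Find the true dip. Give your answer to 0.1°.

β = acute angle between strike S20°W and section S65°W = 45°.
tan δ = tan α / sin β = tan 25° / sin 45° = 0.4663 / 0.7071 = 0.6595
δ = arctan(0.6595) = 33.40°

33.4°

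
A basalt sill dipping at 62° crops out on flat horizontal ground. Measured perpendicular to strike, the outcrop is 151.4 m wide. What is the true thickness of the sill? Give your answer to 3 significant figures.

True thickness t = w · sin(dip) = 151.4 × sin 62°
t = 151.4 × 0.8829 = 133.678 m

134 m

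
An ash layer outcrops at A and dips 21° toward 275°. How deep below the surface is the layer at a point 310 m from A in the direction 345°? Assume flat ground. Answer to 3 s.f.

The hole lies 70° from the dip direction, so the down-dip offset is 310 × cos 70° = 106.03 m.
Depth = down-dip offset × tan(dip) = 106.03 × tan 21° = 106.03 × 0.3839
Depth = 40.70 m

40.7 m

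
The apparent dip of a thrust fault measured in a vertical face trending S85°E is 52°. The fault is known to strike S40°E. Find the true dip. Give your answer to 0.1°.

61.1°

The section is 45° from the strike.
tan(true dip) = tan 52° / sin 45° = 1.8101
true dip = arctan 1.8101 = 61.08°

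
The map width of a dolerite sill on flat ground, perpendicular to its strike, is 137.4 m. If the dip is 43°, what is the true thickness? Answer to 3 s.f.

True thickness t = w · sin(dip) = 137.4 × sin 43°
t = 137.4 × 0.6820 = 93.707 m

93.7 m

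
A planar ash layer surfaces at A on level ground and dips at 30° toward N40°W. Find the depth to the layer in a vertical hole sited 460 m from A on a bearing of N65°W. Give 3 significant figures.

The hole lies 25° from the dip direction, so the down-dip offset is 460 × cos 25° = 416.90 m.
Depth = down-dip offset × tan(dip) = 416.90 × tan 30° = 416.90 × 0.5774
Depth = 240.70 m

241 m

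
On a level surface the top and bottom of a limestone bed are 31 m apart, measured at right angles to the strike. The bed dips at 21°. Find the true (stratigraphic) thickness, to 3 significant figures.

True thickness t = w · sin(dip) = 31 × sin 21°
t = 31 × 0.3584 = 11.109 m

11.1 m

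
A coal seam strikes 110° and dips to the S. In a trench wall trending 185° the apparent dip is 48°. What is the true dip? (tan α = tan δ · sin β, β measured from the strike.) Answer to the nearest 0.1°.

49.0°

The section is 75° from the strike.
tan δ = tan α / sin β = tan 48° / sin 75° = 1.1106 / 0.9659 = 1.1498
δ = arctan(1.1498) = 48.99°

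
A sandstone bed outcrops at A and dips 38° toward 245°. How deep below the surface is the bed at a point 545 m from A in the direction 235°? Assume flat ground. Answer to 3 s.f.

419 m

The hole lies 10° from the dip direction, so the down-dip offset is 545 × cos 10° = 536.72 m.
Depth = down-dip offset × tan(dip) = 536.72 × tan 38° = 536.72 × 0.7813
Depth = 419.33 m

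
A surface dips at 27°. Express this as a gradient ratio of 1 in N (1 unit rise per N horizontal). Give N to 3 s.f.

1 : N means tan θ = 1/N, so N = 1/tan 27° = 1/0.5095

1 in 1.96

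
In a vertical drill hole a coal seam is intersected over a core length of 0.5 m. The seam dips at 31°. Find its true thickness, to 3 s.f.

True thickness t = h · cos(dip) = 0.5 × cos 31°
t = 0.5 × 0.8572 = 0.429 m

0.429 m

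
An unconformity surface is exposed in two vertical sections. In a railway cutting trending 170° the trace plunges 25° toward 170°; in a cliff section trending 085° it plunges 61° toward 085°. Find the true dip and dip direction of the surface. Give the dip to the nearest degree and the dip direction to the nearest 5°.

true dip 61°, dip direction 095°

Each apparent-dip line lies in the plane. As unit vectors (x east, y north, z up), v₁ plunges 25°→170° and v₂ plunges 61°→085°.
The plane normal is n = v₁ × v₂ ∝ (0.798, -0.066, 0.438).
Dip δ = arctan(|n_h|/n_z) = arctan(0.801/0.438) = 61.4°.
The horizontal component of n points toward azimuth atan2(n_x, n_y) = 95°, the dip direction.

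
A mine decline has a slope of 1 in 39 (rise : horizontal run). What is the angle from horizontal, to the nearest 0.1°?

1.5°

tan θ = 1/39 = 0.0256
θ = arctan(0.0256) = 1.47°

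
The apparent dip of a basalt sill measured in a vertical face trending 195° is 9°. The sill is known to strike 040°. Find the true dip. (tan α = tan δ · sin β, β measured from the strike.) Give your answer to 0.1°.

20.5°

The section is 25° from the strike.
tan δ = tan α / sin β = tan 9° / sin 25° = 0.1584 / 0.4226 = 0.3748
δ = arctan(0.3748) = 20.54°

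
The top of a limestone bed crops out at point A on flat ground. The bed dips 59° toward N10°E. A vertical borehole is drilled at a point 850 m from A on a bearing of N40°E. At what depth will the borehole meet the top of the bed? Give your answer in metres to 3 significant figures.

The hole lies 30° from the dip direction, so the down-dip offset is 850 × cos 30° = 736.12 m.
Depth = down-dip offset × tan(dip) = 736.12 × tan 59° = 736.12 × 1.6643
Depth = 1225.11 m

1230 m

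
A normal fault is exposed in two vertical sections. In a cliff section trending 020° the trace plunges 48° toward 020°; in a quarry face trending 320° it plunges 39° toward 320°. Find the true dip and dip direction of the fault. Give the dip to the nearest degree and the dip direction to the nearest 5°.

Represent each trace as a vector plunging at its apparent dip toward its trend (east-north-up frame): v₁ = (0.229, 0.629, -0.743), v₂ = (-0.500, 0.595, -0.629).
The plane normal is n = v₁ × v₂ ∝ (0.047, 0.515, 0.450).
tan δ = √(n_x²+n_y²)/n_z = 0.517/0.450, so δ = 49.0°.
The horizontal component of n points toward azimuth atan2(n_x, n_y) = 5°, the dip direction.

true dip 49°, dip direction 005°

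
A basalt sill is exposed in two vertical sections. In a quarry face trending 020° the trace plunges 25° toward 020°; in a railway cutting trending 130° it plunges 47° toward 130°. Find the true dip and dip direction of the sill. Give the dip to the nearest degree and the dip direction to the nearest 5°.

true dip 54°, dip direction 090°

The two traces are lines in the plane: v₁ = (sin 20°·cos 25°, cos 20°·cos 25°, −sin 25°), v₂ = (sin 130°·cos 47°, cos 130°·cos 47°, −sin 47°).
Cross product v₁ × v₂ gives the pole to the plane: n ∝ (0.808, -0.006, 0.581).
Dip δ = arctan(|n_h|/n_z) = arctan(0.808/0.581) = 54.3°.
Dip direction = azimuth of (n_x, n_y) = atan2(0.808, -0.006) = 90°.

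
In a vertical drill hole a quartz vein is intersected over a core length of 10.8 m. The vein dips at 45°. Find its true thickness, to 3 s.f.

7.64 m

True thickness t = h · cos(dip) = 10.8 × cos 45°
t = 10.8 × 0.7071 = 7.637 m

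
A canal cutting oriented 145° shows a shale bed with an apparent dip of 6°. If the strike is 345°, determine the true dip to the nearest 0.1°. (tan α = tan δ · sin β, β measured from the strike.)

β = acute angle between strike 345° and section 145° = 20°.
tan(true dip) = tan 6° / sin 20° = 0.3073
true dip = arctan 0.3073 = 17.08°

17.1°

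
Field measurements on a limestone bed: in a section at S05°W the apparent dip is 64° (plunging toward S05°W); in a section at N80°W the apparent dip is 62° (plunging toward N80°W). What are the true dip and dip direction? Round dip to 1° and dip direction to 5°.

true dip 71°, dip direction 230°

The two traces are lines in the plane: v₁ = (sin 185°·cos 64°, cos 185°·cos 64°, −sin 64°), v₂ = (sin 280°·cos 62°, cos 280°·cos 62°, −sin 62°).
Cross product v₁ × v₂ gives the pole to the plane: n ∝ (-0.459, -0.382, 0.205).
True dip = arccos(n_z / |n|) = arccos(0.3248) = 71.0°.
Dip direction = azimuth of (n_x, n_y) = atan2(-0.459, -0.382) = 230°.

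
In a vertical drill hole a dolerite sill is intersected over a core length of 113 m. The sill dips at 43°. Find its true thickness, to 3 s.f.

True thickness t = h · cos(dip) = 113 × cos 43°
t = 113 × 0.7314 = 82.643 m

82.6 m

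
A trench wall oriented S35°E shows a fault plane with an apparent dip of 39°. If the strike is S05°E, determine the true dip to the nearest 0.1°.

58.3°

The section is 30° from the strike.
tan(true dip) = tan 39° / sin 30° = 1.6196
true dip = arctan 1.6196 = 58.31°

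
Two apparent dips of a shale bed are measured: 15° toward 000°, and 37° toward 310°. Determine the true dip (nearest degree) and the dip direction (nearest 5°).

Represent each trace as a vector plunging at its apparent dip toward its trend (east-north-up frame): v₁ = (0.000, 0.966, -0.259), v₂ = (-0.612, 0.513, -0.602).
n = v₁ × v₂ = (-0.448, 0.158, 0.591) (taken with n_z > 0).
tan δ = √(n_x²+n_y²)/n_z = 0.476/0.591, so δ = 38.8°.
The horizontal component of n points toward azimuth atan2(n_x, n_y) = 289°, the dip direction.

true dip 39°, dip direction 290°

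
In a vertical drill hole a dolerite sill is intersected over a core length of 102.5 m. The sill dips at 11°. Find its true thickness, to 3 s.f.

101 m

True thickness t = h · cos(dip) = 102.5 × cos 11°
t = 102.5 × 0.9816 = 100.617 m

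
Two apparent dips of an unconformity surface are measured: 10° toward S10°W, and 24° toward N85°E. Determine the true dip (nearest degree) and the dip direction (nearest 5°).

true dip 28°, dip direction 120°

The two traces are lines in the plane: v₁ = (sin 190°·cos 10°, cos 190°·cos 10°, −sin 10°), v₂ = (sin 85°·cos 24°, cos 85°·cos 24°, −sin 24°).
The plane normal is n = v₁ × v₂ ∝ (0.408, -0.228, 0.869).
tan δ = √(n_x²+n_y²)/n_z = 0.467/0.869, so δ = 28.3°.
The horizontal component of n points toward azimuth atan2(n_x, n_y) = 119°, the dip direction.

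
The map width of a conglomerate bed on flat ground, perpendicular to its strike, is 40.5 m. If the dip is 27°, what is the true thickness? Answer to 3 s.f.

True thickness t = w · sin(dip) = 40.5 × sin 27°
t = 40.5 × 0.4540 = 18.387 m

18.4 m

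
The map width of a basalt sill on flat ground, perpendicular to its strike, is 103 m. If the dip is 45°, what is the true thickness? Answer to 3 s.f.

True thickness t = w · sin(dip) = 103 × sin 45°
t = 103 × 0.7071 = 72.832 m

72.8 m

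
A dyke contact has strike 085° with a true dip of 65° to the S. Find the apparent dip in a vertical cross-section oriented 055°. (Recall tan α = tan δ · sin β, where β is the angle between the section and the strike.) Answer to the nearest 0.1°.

The section lies 30° from the strike.
tan(apparent dip) = tan 65° · sin 30° = 1.0723
apparent dip = arctan 1.0723 = 47.00°

47.0°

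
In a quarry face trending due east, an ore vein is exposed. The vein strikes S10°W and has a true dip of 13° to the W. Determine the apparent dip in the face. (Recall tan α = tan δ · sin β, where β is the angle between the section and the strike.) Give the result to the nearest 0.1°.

The strike is S10°W and the section trends due east; the acute angle between them is β = 80°.
tan(apparent dip) = tan 13° · sin 80° = 0.2274
apparent dip = arctan 0.2274 = 12.81°

12.8°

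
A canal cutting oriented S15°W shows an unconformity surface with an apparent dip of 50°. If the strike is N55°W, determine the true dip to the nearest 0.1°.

The section is 70° from the strike.
tan(true dip) = tan 50° / sin 70° = 1.2682
δ = arctan(1.2682) = 51.74°

51.7°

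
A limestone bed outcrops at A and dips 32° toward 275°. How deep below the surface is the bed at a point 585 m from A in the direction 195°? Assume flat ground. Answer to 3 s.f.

63.5 m

The hole lies 80° from the dip direction, so the down-dip offset is 585 × cos 80° = 101.58 m.
Depth = down-dip offset × tan(dip) = 101.58 × tan 32° = 101.58 × 0.6249
Depth = 63.48 m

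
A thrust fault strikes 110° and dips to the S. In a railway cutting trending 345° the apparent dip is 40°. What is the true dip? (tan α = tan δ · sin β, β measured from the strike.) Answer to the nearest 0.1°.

45.7°

β = acute angle between strike 110° and section 345° = 55°.
tan δ = tan α / sin β = tan 40° / sin 55° = 0.8391 / 0.8192 = 1.0244
true dip = arctan 1.0244 = 45.69°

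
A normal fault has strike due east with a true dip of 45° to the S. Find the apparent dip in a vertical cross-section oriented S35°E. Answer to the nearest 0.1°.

Angle between strike (due east) and section (S35°E): β = 55°.
tan(apparent dip) = tan 45° · sin 55° = 0.8192
α = arctan(0.8192) = 39.32°

39.3°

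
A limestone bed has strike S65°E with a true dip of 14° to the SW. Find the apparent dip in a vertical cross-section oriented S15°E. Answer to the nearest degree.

11°

Angle between strike (S65°E) and section (S15°E): β = 50°.
tan α = tan 14° × sin 50° = 0.2493 × 0.7660 = 0.1910
α = arctan(0.1910) = 10.81°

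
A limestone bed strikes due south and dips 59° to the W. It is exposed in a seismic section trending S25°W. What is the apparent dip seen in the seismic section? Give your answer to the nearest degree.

The strike is due south and the section trends S25°W; the acute angle between them is β = 25°.
tan α = tan 59° × sin 25° = 1.6643 × 0.4226 = 0.7034
α = arctan(0.7034) = 35.12°

35°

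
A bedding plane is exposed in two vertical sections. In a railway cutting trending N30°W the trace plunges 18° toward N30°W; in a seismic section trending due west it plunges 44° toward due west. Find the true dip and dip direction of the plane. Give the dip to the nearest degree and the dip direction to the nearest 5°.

true dip 45°, dip direction 260°

The two traces are lines in the plane: v₁ = (sin 330°·cos 18°, cos 330°·cos 18°, −sin 18°), v₂ = (sin 270°·cos 44°, cos 270°·cos 44°, −sin 44°).
The plane normal is n = v₁ × v₂ ∝ (-0.572, -0.108, 0.592).
True dip = arccos(n_z / |n|) = arccos(0.7132) = 44.5°.
The horizontal component of n points toward azimuth atan2(n_x, n_y) = 259°, the dip direction.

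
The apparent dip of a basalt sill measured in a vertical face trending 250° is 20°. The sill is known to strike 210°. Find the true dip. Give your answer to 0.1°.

29.5°

β = acute angle between strike 210° and section 250° = 40°.
tan(true dip) = tan 20° / sin 40° = 0.5662
δ = arctan(0.5662) = 29.52°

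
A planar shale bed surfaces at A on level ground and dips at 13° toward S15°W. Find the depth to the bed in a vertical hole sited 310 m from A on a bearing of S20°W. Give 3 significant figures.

The hole lies 5° from the dip direction, so the down-dip offset is 310 × cos 5° = 308.82 m.
Depth = down-dip offset × tan(dip) = 308.82 × tan 13° = 308.82 × 0.2309
Depth = 71.30 m

71.3 m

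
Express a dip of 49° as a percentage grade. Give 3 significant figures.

grade % = 100 × tan 49° = 100 × 1.1504

115%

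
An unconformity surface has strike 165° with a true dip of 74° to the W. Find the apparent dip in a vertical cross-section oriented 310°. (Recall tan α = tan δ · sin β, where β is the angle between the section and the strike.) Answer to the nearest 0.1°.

63.4°

Angle between strike (165°) and section (310°): β = 35°.
tan(apparent dip) = tan 74° · sin 35° = 2.0003
apparent dip = arctan 2.0003 = 63.44°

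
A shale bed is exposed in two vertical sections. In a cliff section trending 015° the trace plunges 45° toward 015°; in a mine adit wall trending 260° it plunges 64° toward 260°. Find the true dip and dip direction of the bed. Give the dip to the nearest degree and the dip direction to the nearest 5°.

true dip 71°, dip direction 305°

Each apparent-dip line lies in the plane. As unit vectors (x east, y north, z up), v₁ plunges 45°→015° and v₂ plunges 64°→260°.
Cross product v₁ × v₂ gives the pole to the plane: n ∝ (-0.668, 0.470, 0.281).
True dip = arccos(n_z / |n|) = arccos(0.3254) = 71.0°.
The horizontal component of n points toward azimuth atan2(n_x, n_y) = 305°, the dip direction.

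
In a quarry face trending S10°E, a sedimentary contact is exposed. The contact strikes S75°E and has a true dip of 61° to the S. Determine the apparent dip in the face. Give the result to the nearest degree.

Angle between strike (S75°E) and section (S10°E): β = 65°.
tan(apparent dip) = tan 61° · sin 65° = 1.6350
α = arctan(1.6350) = 58.55°

59°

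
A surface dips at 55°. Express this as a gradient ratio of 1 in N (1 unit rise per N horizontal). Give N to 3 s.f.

1 : N means tan θ = 1/N, so N = 1/tan 55° = 1/1.4281

1 in 0.700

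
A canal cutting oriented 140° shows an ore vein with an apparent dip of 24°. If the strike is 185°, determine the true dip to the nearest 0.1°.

32.2°

β = acute angle between strike 185° and section 140° = 45°.
tan(true dip) = tan 24° / sin 45° = 0.6296
δ = arctan(0.6296) = 32.20°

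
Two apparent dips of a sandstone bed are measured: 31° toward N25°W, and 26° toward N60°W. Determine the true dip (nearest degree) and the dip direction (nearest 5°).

The two traces are lines in the plane: v₁ = (sin 335°·cos 31°, cos 335°·cos 31°, −sin 31°), v₂ = (sin 300°·cos 26°, cos 300°·cos 26°, −sin 26°).
n = v₁ × v₂ = (-0.109, 0.242, 0.442) (taken with n_z > 0).
tan δ = √(n_x²+n_y²)/n_z = 0.266/0.442, so δ = 31.0°.
Dip direction = azimuth of (n_x, n_y) = atan2(-0.109, 0.242) = 336°.

true dip 31°, dip direction 335°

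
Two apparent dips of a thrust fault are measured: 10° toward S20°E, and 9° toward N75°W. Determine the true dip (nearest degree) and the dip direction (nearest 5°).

true dip 20°, dip direction 220°

The two traces are lines in the plane: v₁ = (sin 160°·cos 10°, cos 160°·cos 10°, −sin 10°), v₂ = (sin 285°·cos 9°, cos 285°·cos 9°, −sin 9°).
The plane normal is n = v₁ × v₂ ∝ (-0.189, -0.218, 0.797).
Dip δ = arctan(|n_h|/n_z) = arctan(0.289/0.797) = 19.9°.
The horizontal component of n points toward azimuth atan2(n_x, n_y) = 221°, the dip direction.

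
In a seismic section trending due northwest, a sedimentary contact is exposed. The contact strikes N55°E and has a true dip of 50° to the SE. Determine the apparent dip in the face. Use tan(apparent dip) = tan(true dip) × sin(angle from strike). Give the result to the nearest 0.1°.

The section lies 80° from the strike.
tan α = tan 50° × sin 80° = 1.1918 × 0.9848 = 1.1736
α = arctan(1.1736) = 49.57°

49.6°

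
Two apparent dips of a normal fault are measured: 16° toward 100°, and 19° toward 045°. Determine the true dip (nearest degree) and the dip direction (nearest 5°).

true dip 20°, dip direction 065°

Represent each trace as a vector plunging at its apparent dip toward its trend (east-north-up frame): v₁ = (0.947, -0.167, -0.276), v₂ = (0.669, 0.669, -0.326).
The plane normal is n = v₁ × v₂ ∝ (0.239, 0.124, 0.745).
Dip δ = arctan(|n_h|/n_z) = arctan(0.269/0.745) = 19.9°.
The horizontal component of n points toward azimuth atan2(n_x, n_y) = 63°, the dip direction.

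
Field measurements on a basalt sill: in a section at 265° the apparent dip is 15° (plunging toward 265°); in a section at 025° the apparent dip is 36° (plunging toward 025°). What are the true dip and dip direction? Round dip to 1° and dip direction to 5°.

Represent each trace as a vector plunging at its apparent dip toward its trend (east-north-up frame): v₁ = (-0.962, -0.084, -0.259), v₂ = (0.342, 0.733, -0.588).
Cross product v₁ × v₂ gives the pole to the plane: n ∝ (-0.239, 0.654, 0.677).
Dip δ = arctan(|n_h|/n_z) = arctan(0.696/0.677) = 45.8°.
Dip direction = atan2(-0.239, 0.654) = 340° (azimuth of n's horizontal projection).

true dip 46°, dip direction 340°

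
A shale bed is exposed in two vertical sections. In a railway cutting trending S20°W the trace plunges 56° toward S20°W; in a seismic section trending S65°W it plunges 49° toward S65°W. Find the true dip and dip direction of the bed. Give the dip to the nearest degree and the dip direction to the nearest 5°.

Each apparent-dip line lies in the plane. As unit vectors (x east, y north, z up), v₁ plunges 56°→S20°W and v₂ plunges 49°→S65°W.
The plane normal is n = v₁ × v₂ ∝ (-0.167, -0.349, 0.259).
tan δ = √(n_x²+n_y²)/n_z = 0.386/0.259, so δ = 56.1°.
Dip direction = azimuth of (n_x, n_y) = atan2(-0.167, -0.349) = 206°.

true dip 56°, dip direction 205°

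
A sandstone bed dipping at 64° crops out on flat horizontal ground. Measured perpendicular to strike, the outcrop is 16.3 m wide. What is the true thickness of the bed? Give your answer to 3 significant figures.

14.7 m

True thickness t = w · sin(dip) = 16.3 × sin 64°
t = 16.3 × 0.8988 = 14.650 m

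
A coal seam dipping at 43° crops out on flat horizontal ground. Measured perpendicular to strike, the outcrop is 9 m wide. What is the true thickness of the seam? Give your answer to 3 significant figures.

True thickness t = w · sin(dip) = 9 × sin 43°
t = 9 × 0.6820 = 6.138 m

6.14 m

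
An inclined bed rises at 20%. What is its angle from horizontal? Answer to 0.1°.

tan θ = 20/100 = 0.2000
θ = arctan(0.2000) = 11.31°

11.3°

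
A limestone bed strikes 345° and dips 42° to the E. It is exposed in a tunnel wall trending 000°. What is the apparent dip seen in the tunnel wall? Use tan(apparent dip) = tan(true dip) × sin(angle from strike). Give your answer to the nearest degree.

13°

The strike is 345° and the section trends 000°; the acute angle between them is β = 15°.
tan α = tan 42° × sin 15° = 0.9004 × 0.2588 = 0.2330
α = arctan(0.2330) = 13.12°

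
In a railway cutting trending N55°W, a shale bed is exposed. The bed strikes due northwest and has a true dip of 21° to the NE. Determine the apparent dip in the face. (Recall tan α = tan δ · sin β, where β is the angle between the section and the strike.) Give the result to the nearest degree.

The strike is due northwest and the section trends N55°W; the acute angle between them is β = 10°.
tan α = tan 21° × sin 10° = 0.3839 × 0.1736 = 0.0667
apparent dip = arctan 0.0667 = 3.81°

4°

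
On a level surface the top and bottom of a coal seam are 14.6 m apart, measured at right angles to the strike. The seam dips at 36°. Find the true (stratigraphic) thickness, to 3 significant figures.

8.58 m

True thickness t = w · sin(dip) = 14.6 × sin 36°
t = 14.6 × 0.5878 = 8.582 m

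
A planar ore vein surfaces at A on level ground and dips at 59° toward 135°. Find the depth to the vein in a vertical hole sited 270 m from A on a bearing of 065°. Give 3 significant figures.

154 m

The hole lies 70° from the dip direction, so the down-dip offset is 270 × cos 70° = 92.35 m.
Depth = down-dip offset × tan(dip) = 92.35 × tan 59° = 92.35 × 1.6643
Depth = 153.69 m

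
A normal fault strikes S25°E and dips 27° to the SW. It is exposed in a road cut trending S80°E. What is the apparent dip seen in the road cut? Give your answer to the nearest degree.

23°

The strike is S25°E and the section trends S80°E; the acute angle between them is β = 55°.
tan α = tan 27° × sin 55° = 0.5095 × 0.8192 = 0.4174
α = arctan(0.4174) = 22.65°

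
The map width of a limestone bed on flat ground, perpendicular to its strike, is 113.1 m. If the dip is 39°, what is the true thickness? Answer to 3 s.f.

True thickness t = w · sin(dip) = 113.1 × sin 39°
t = 113.1 × 0.6293 = 71.176 m

71.2 m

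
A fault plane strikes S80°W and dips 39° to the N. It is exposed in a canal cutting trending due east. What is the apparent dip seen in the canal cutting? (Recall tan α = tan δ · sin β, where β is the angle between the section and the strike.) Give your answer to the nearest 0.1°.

The section lies 10° from the strike.
tan α = tan 39° × sin 10° = 0.8098 × 0.1736 = 0.1406
apparent dip = arctan 0.1406 = 8.00°

8.0°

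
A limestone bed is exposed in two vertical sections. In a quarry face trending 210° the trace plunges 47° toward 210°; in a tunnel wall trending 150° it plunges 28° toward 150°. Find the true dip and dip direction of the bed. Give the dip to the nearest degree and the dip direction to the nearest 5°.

true dip 47°, dip direction 210°

The two traces are lines in the plane: v₁ = (sin 210°·cos 47°, cos 210°·cos 47°, −sin 47°), v₂ = (sin 150°·cos 28°, cos 150°·cos 28°, −sin 28°).
Cross product v₁ × v₂ gives the pole to the plane: n ∝ (-0.282, -0.483, 0.521).
tan δ = √(n_x²+n_y²)/n_z = 0.559/0.521, so δ = 47.0°.
The horizontal component of n points toward azimuth atan2(n_x, n_y) = 210°, the dip direction.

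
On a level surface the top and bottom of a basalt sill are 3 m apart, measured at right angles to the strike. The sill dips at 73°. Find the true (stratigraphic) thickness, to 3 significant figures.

True thickness t = w · sin(dip) = 3 × sin 73°
t = 3 × 0.9563 = 2.869 m

2.87 m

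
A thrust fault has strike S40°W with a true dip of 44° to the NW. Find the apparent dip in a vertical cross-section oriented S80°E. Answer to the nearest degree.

The section lies 60° from the strike.
tan(apparent dip) = tan 44° · sin 60° = 0.8363
α = arctan(0.8363) = 39.91°

40°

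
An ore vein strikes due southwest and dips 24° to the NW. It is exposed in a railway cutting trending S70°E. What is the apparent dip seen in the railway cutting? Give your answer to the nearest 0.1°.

Angle between strike (due southwest) and section (S70°E): β = 65°.
tan(apparent dip) = tan 24° · sin 65° = 0.4035
α = arctan(0.4035) = 21.97°

22.0°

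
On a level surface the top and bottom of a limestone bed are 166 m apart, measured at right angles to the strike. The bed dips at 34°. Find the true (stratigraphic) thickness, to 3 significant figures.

True thickness t = w · sin(dip) = 166 × sin 34°
t = 166 × 0.5592 = 92.826 m

92.8 m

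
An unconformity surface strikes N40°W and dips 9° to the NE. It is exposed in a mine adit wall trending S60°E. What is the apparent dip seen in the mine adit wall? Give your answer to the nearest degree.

The section lies 20° from the strike.
tan(apparent dip) = tan 9° · sin 20° = 0.0542
α = arctan(0.0542) = 3.10°

3°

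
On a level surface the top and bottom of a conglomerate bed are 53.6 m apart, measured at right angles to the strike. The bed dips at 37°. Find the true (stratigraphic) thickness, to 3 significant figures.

True thickness t = w · sin(dip) = 53.6 × sin 37°
t = 53.6 × 0.6018 = 32.257 m

32.3 m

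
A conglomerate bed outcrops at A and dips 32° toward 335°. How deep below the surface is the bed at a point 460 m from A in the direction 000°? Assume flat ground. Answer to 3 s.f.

The hole lies 25° from the dip direction, so the down-dip offset is 460 × cos 25° = 416.90 m.
Depth = down-dip offset × tan(dip) = 416.90 × tan 32° = 416.90 × 0.6249
Depth = 260.51 m

261 m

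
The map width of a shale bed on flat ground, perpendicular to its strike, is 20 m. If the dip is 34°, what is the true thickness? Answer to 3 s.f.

11.2 m

True thickness t = w · sin(dip) = 20 × sin 34°
t = 20 × 0.5592 = 11.184 m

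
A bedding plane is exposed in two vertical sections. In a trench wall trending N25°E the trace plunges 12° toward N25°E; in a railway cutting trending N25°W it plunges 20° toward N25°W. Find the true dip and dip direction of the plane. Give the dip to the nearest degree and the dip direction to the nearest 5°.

The two traces are lines in the plane: v₁ = (sin 25°·cos 12°, cos 25°·cos 12°, −sin 12°), v₂ = (sin 335°·cos 20°, cos 335°·cos 20°, −sin 20°).
Cross product v₁ × v₂ gives the pole to the plane: n ∝ (-0.126, 0.224, 0.704).
True dip = arccos(n_z / |n|) = arccos(0.9394) = 20.1°.
Dip direction = azimuth of (n_x, n_y) = atan2(-0.126, 0.224) = 331°.

true dip 20°, dip direction 330°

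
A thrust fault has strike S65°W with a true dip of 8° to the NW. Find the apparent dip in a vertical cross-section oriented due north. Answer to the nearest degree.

The strike is S65°W and the section trends due north; the acute angle between them is β = 65°.
tan(apparent dip) = tan 8° · sin 65° = 0.1274
apparent dip = arctan 0.1274 = 7.26°

7°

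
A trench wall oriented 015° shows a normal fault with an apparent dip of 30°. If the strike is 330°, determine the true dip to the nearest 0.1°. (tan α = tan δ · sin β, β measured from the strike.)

39.2°

The section is 45° from the strike.
tan(true dip) = tan 30° / sin 45° = 0.8165
true dip = arctan 0.8165 = 39.23°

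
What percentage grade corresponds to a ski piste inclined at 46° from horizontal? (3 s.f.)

104%

grade % = 100 × tan 46° = 100 × 1.0355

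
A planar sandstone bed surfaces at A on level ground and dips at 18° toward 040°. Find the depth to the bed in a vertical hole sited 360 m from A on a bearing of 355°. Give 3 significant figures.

The hole lies 45° from the dip direction, so the down-dip offset is 360 × cos 45° = 254.56 m.
Depth = down-dip offset × tan(dip) = 254.56 × tan 18° = 254.56 × 0.3249
Depth = 82.71 m

82.7 m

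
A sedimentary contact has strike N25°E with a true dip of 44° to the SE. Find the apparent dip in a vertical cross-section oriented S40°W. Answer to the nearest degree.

Angle between strike (N25°E) and section (S40°W): β = 15°.
tan α = tan 44° × sin 15° = 0.9657 × 0.2588 = 0.2499
apparent dip = arctan 0.2499 = 14.03°

14°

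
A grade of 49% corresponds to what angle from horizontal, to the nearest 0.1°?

26.1°

tan θ = 49/100 = 0.4900
θ = arctan(0.4900) = 26.10°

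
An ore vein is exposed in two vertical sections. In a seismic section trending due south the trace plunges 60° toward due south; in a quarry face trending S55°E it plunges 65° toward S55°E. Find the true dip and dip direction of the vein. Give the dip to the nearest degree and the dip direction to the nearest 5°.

The two traces are lines in the plane: v₁ = (sin 180°·cos 60°, cos 180°·cos 60°, −sin 60°), v₂ = (sin 125°·cos 65°, cos 125°·cos 65°, −sin 65°).
The plane normal is n = v₁ × v₂ ∝ (0.243, -0.300, 0.173).
Dip δ = arctan(|n_h|/n_z) = arctan(0.386/0.173) = 65.9°.
Dip direction = atan2(0.243, -0.300) = 141° (azimuth of n's horizontal projection).

true dip 66°, dip direction 140°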